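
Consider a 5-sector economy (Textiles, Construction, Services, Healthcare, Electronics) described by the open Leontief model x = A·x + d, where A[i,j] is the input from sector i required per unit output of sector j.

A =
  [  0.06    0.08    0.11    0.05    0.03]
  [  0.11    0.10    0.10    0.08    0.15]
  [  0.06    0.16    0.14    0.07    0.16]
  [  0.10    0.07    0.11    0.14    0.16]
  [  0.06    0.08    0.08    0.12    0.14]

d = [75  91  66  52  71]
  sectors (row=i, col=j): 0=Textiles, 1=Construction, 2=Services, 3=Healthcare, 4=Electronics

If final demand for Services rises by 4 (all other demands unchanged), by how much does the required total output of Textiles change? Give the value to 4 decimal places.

Form M = I − A:
  [  0.94   -0.08   -0.11   -0.05   -0.03]
  [ -0.11    0.90   -0.10   -0.08   -0.15]
  [ -0.06   -0.16    0.86   -0.07   -0.16]
  [ -0.10   -0.07   -0.11    0.86   -0.16]
  [ -0.06   -0.08   -0.08   -0.12    0.86]
Leontief inverse L = M⁻¹:
  [  1.1128    0.1511    0.1852    0.1106    0.1202]
  [  0.1928    1.2065    0.2152    0.1816    0.2910]
  [  0.1544    0.2825    1.2691    0.1839    0.3250]
  [  0.1902    0.1844    0.2356    1.2543    0.3160]
  [  0.1365    0.1748    0.1839    0.2167    1.2726]
Total output x = L · d:
  x_0 = 1.1128·75 + 0.1511·91 + 0.1852·66 + 0.1106·52 + 0.1202·71 = 123.7244
  x_1 = 0.1928·75 + 1.2065·91 + 0.2152·66 + 0.1816·52 + 0.2910·71 = 168.5608
  x_2 = 0.1544·75 + 0.2825·91 + 1.2691·66 + 0.1839·52 + 0.3250·71 = 153.6923
  x_3 = 0.1902·75 + 0.1844·91 + 0.2356·66 + 1.2543·52 + 0.3160·71 = 134.2581
  x_4 = 0.1365·75 + 0.1748·91 + 0.1839·66 + 0.2167·52 + 1.2726·71 = 139.9008
Δx_0 = L[0,2] · Δd_2 = 0.1852 · 4 = 0.7409

0.7409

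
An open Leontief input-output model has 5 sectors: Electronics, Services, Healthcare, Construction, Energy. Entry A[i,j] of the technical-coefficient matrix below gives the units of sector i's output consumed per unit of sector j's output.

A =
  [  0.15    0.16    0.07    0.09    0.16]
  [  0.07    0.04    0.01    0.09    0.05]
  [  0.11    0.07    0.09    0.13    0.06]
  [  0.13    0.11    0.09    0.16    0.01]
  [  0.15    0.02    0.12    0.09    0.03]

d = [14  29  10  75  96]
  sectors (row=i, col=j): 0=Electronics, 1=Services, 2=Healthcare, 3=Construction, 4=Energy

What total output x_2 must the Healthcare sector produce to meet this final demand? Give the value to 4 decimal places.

Form M = I − A:
  [  0.85   -0.16   -0.07   -0.09   -0.16]
  [ -0.07    0.96   -0.01   -0.09   -0.05]
  [ -0.11   -0.07    0.91   -0.13   -0.06]
  [ -0.13   -0.11   -0.09    0.84   -0.01]
  [ -0.15   -0.02   -0.12   -0.09    0.97]
Leontief inverse L = M⁻¹:
  [  1.2926    0.2564    0.1550    0.2155    0.2382]
  [  0.1325    1.0857    0.0475    0.1467    0.0823]
  [  0.2179    0.1495    1.1556    0.2308    0.1175]
  [  0.2438    0.1991    0.1562    1.2699    0.0732]
  [  0.2522    0.0990    0.1824    0.1827    1.0908]
Total output x = L · d:
  x_0 = 1.2926·14 + 0.2564·29 + 0.1550·10 + 0.2155·75 + 0.2382·96 = 66.1144
  x_1 = 0.1325·14 + 1.0857·29 + 0.0475·10 + 0.1467·75 + 0.0823·96 = 52.7162
  x_2 = 0.2179·14 + 0.1495·29 + 1.1556·10 + 0.2308·75 + 0.1175·96 = 47.5322
  x_3 = 0.2438·14 + 0.1991·29 + 0.1562·10 + 1.2699·75 + 0.0732·96 = 113.0215
  x_4 = 0.2522·14 + 0.0990·29 + 0.1824·10 + 0.1827·75 + 1.0908·96 = 126.6467

47.5322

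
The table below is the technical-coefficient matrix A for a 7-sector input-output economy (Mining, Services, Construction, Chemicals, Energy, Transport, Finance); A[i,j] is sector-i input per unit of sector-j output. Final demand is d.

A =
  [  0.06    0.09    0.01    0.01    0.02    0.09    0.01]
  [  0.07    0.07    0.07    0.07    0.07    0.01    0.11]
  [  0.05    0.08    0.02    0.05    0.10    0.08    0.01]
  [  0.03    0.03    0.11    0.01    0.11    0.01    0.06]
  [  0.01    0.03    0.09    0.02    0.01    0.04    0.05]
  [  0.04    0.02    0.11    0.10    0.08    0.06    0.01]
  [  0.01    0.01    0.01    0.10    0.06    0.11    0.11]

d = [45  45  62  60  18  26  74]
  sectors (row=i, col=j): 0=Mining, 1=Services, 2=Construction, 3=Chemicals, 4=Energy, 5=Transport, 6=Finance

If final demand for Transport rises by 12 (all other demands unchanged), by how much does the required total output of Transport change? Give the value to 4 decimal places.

13.1357

Form M = I − A:
  [  0.94   -0.09   -0.01   -0.01   -0.02   -0.09   -0.01]
  [ -0.07    0.93   -0.07   -0.07   -0.07   -0.01   -0.11]
  [ -0.05   -0.08    0.98   -0.05   -0.10   -0.08   -0.01]
  [ -0.03   -0.03   -0.11    0.99   -0.11   -0.01   -0.06]
  [ -0.01   -0.03   -0.09   -0.02    0.99   -0.04   -0.05]
  [ -0.04   -0.02   -0.11   -0.10   -0.08    0.94   -0.01]
  [ -0.01   -0.01   -0.01   -0.10   -0.06   -0.11    0.89]
Leontief inverse L = M⁻¹:
  [  1.0814    0.1138    0.0411    0.0370    0.0494    0.1146    0.0332]
  [  0.0967    1.1042    0.1104    0.1080    0.1169    0.0545    0.1533]
  [  0.0738    0.1084    1.0632    0.0801    0.1368    0.1101    0.0405]
  [  0.0492    0.0568    0.1401    1.0380    0.1434    0.0446    0.0877]
  [  0.0256    0.0493    0.1123    0.0441    1.0399    0.0654    0.0698]
  [  0.0644    0.0516    0.1536    0.1289    0.1255    1.0946    0.0369]
  [  0.0293    0.0310    0.0559    0.1381    0.1051    0.1479    1.1453]
Total output x = L · d:
  x_0 = 1.0814·45 + 0.1138·45 + 0.0411·62 + 0.0370·60 + 0.0494·18 + 0.1146·26 + 0.0332·74 = 64.8787
  x_1 = 0.0967·45 + 1.1042·45 + 0.1104·62 + 0.1080·60 + 0.1169·18 + 0.0545·26 + 0.1533·74 = 82.2247
  x_2 = 0.0738·45 + 0.1084·45 + 1.0632·62 + 0.0801·60 + 0.1368·18 + 0.1101·26 + 0.0405·74 = 87.2441
  x_3 = 0.0492·45 + 0.0568·45 + 0.1401·62 + 1.0380·60 + 0.1434·18 + 0.0446·26 + 0.0877·74 = 85.9671
  x_4 = 0.0256·45 + 0.0493·45 + 0.1123·62 + 0.0441·60 + 1.0399·18 + 0.0654·26 + 0.0698·74 = 38.5568
  x_5 = 0.0644·45 + 0.0516·45 + 0.1536·62 + 0.1289·60 + 0.1255·18 + 1.0946·26 + 0.0369·74 = 55.9226
  x_6 = 0.0293·45 + 0.0310·45 + 0.0559·62 + 0.1381·60 + 0.1051·18 + 0.1479·26 + 1.1453·74 = 104.9495
Δx_5 = L[5,5] · Δd_5 = 1.0946 · 12 = 13.1357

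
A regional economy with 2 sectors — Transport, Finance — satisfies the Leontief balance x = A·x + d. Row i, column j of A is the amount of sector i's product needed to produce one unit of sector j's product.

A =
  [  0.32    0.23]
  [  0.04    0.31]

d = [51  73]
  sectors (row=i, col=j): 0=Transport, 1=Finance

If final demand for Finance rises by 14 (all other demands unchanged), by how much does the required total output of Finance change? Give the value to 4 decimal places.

Form M = I − A:
  [  0.68   -0.23]
  [ -0.04    0.69]
Leontief inverse L = M⁻¹:
  [  1.5000    0.5000]
  [  0.0870    1.4783]
Total output x = L · d:
  x_0 = 1.5000·51 + 0.5000·73 = 113.0000
  x_1 = 0.0870·51 + 1.4783·73 = 112.3478
Δx_1 = L[1,1] · Δd_1 = 1.4783 · 14 = 20.6957

20.6957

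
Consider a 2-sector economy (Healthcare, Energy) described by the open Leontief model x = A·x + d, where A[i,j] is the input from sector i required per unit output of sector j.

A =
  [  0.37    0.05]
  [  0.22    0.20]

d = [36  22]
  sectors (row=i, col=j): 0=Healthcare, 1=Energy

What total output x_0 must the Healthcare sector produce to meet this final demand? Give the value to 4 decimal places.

Form M = I − A:
  [  0.63   -0.05]
  [ -0.22    0.80]
Leontief inverse L = M⁻¹:
  [  1.6227    0.1014]
  [  0.4462    1.2779]
Total output x = L · d:
  x_0 = 1.6227·36 + 0.1014·22 = 60.6491
  x_1 = 0.4462·36 + 1.2779·22 = 44.1785

60.6491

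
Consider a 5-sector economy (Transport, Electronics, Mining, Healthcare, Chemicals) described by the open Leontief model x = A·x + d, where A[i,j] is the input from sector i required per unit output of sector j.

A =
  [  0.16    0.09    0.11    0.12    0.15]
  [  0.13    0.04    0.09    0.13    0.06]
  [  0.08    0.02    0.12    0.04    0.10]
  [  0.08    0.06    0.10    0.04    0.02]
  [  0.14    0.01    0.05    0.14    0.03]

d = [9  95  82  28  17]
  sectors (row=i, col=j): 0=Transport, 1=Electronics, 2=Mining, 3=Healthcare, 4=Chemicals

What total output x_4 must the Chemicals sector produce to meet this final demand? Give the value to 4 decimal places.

39.7688

Form M = I − A:
  [  0.84   -0.09   -0.11   -0.12   -0.15]
  [ -0.13    0.96   -0.09   -0.13   -0.06]
  [ -0.08   -0.02    0.88   -0.04   -0.10]
  [ -0.08   -0.06   -0.10    0.96   -0.02]
  [ -0.14   -0.01   -0.05   -0.14    0.97]
Leontief inverse L = M⁻¹:
  [  1.2936    0.1422    0.2151    0.2243    0.2356]
  [  0.2225    1.0797    0.1678    0.1989    0.1226]
  [  0.1538    0.0466    1.1799    0.0966    0.1503]
  [  0.1423    0.0852    0.1537    1.0869    0.0655]
  [  0.2175    0.0464    0.1158    0.1963    1.0834]
Total output x = L · d:
  x_0 = 1.2936·9 + 0.1422·95 + 0.2151·82 + 0.2243·28 + 0.2356·17 = 53.0806
  x_1 = 0.2225·9 + 1.0797·95 + 0.1678·82 + 0.1989·28 + 0.1226·17 = 125.9884
  x_2 = 0.1538·9 + 0.0466·95 + 1.1799·82 + 0.0966·28 + 0.1503·17 = 107.8228
  x_3 = 0.1423·9 + 0.0852·95 + 0.1537·82 + 1.0869·28 + 0.0655·17 = 53.5244
  x_4 = 0.2175·9 + 0.0464·95 + 0.1158·82 + 0.1963·28 + 1.0834·17 = 39.7688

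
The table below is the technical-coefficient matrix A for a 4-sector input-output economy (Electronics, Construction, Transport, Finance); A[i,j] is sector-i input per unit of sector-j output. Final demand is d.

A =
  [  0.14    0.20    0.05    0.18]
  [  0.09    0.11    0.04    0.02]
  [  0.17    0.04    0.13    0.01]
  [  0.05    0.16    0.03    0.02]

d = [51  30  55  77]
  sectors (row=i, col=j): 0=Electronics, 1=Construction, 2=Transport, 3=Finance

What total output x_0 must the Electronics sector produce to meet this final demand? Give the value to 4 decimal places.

95.4166

Form M = I − A:
  [  0.86   -0.20   -0.05   -0.18]
  [ -0.09    0.89   -0.04   -0.02]
  [ -0.17   -0.04    0.87   -0.01]
  [ -0.05   -0.16   -0.03    0.98]
Leontief inverse L = M⁻¹:
  [  1.2285    0.3222    0.0935    0.2332]
  [  0.1374    1.1663    0.0632    0.0497]
  [  0.2474    0.1190    1.1712    0.0598]
  [  0.0927    0.2105    0.0509    1.0422]
Total output x = L · d:
  x_0 = 1.2285·51 + 0.3222·30 + 0.0935·55 + 0.2332·77 = 95.4166
  x_1 = 0.1374·51 + 1.1663·30 + 0.0632·55 + 0.0497·77 = 49.3010
  x_2 = 0.2474·51 + 0.1190·30 + 1.1712·55 + 0.0598·77 = 85.2113
  x_3 = 0.0927·51 + 0.2105·30 + 0.0509·55 + 1.0422·77 = 94.0973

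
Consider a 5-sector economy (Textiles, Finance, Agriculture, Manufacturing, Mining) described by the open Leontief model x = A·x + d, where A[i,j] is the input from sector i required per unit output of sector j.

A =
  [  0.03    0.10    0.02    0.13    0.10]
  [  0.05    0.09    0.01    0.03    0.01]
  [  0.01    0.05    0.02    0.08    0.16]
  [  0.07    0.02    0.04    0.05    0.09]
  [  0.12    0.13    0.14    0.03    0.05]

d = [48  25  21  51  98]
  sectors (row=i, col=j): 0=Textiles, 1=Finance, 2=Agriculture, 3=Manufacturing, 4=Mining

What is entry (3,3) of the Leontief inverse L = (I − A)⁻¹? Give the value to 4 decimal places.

Form M = I − A:
  [  0.97   -0.10   -0.02   -0.13   -0.10]
  [ -0.05    0.91   -0.01   -0.03   -0.01]
  [ -0.01   -0.05    0.98   -0.08   -0.16]
  [ -0.07   -0.02   -0.04    0.95   -0.09]
  [ -0.12   -0.13   -0.14   -0.03    0.95]
Leontief inverse L = M⁻¹:
  [  1.0673    0.1431    0.0493    0.1591    0.1372]
  [  0.0640    1.1117    0.0182    0.0462    0.0259]
  [  0.0471    0.0930    1.0542    0.1043    0.1934]
  [  0.0965    0.0555    0.0641    1.0769    0.1236]
  [  0.1536    0.1857    0.1661    0.0758    1.1059]
Total output x = L · d:
  x_0 = 1.0673·48 + 0.1431·25 + 0.0493·21 + 0.1591·51 + 0.1372·98 = 77.4023
  x_1 = 0.0640·48 + 1.1117·25 + 0.0182·21 + 0.0462·51 + 0.0259·98 = 36.1422
  x_2 = 0.0471·48 + 0.0930·25 + 1.0542·21 + 0.1043·51 + 0.1934·98 = 50.9919
  x_3 = 0.0965·48 + 0.0555·25 + 0.0641·21 + 1.0769·51 + 0.1236·98 = 74.3976
  x_4 = 0.1536·48 + 0.1857·25 + 0.1661·21 + 0.0758·51 + 1.1059·98 = 127.7448

L[3,3] = 1.0769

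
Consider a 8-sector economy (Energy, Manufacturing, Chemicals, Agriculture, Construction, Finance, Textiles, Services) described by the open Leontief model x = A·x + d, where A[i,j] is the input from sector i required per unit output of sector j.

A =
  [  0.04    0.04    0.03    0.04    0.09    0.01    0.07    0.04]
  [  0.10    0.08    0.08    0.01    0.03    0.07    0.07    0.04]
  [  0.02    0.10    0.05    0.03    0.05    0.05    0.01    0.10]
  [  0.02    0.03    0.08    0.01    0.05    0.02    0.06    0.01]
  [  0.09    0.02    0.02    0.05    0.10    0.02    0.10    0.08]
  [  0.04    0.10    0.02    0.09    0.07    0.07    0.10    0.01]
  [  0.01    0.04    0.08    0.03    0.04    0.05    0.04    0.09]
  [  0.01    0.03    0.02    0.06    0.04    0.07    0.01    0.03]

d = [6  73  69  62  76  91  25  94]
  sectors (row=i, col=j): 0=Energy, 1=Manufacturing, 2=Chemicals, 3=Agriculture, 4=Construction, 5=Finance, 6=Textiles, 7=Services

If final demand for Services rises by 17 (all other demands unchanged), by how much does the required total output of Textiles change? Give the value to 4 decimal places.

Form M = I − A:
  [  0.96   -0.04   -0.03   -0.04   -0.09   -0.01   -0.07   -0.04]
  [ -0.10    0.92   -0.08   -0.01   -0.03   -0.07   -0.07   -0.04]
  [ -0.02   -0.10    0.95   -0.03   -0.05   -0.05   -0.01   -0.10]
  [ -0.02   -0.03   -0.08    0.99   -0.05   -0.02   -0.06   -0.01]
  [ -0.09   -0.02   -0.02   -0.05    0.90   -0.02   -0.10   -0.08]
  [ -0.04   -0.10   -0.02   -0.09   -0.07    0.93   -0.10   -0.01]
  [ -0.01   -0.04   -0.08   -0.03   -0.04   -0.05    0.96   -0.09]
  [ -0.01   -0.03   -0.02   -0.06   -0.04   -0.07   -0.01    0.97]
Leontief inverse L = M⁻¹:
  [  1.0665    0.0683    0.0585    0.0628    0.1263    0.0350    0.1049    0.0740]
  [  0.1347    1.1282    0.1183    0.0427    0.0772    0.1078    0.1161    0.0830]
  [  0.0519    0.1392    1.0814    0.0579    0.0878    0.0849    0.0482    0.1325]
  [  0.0399    0.0577    0.1032    1.0281    0.0776    0.0417    0.0853    0.0400]
  [  0.1212    0.0549    0.0554    0.0817    1.1486    0.0519    0.1448    0.1225]
  [  0.0784    0.1458    0.0647    0.1211    0.1183    1.1079    0.1529    0.0525]
  [  0.0342    0.0762    0.1084    0.0565    0.0746    0.0816    1.0719    0.1228]
  [  0.0297    0.0556    0.0410    0.0794    0.0670    0.0910    0.0390    1.0496]
Total output x = L · d:
  x_0 = 1.0665·6 + 0.0683·73 + 0.0585·69 + 0.0628·62 + 0.1263·76 + 0.0350·91 + 0.1049·25 + 0.0740·94 = 41.6781
  x_1 = 0.1347·6 + 1.1282·73 + 0.1183·69 + 0.0427·62 + 0.0772·76 + 0.1078·91 + 0.1161·25 + 0.0830·94 = 120.3561
  x_2 = 0.0519·6 + 0.1392·73 + 1.0814·69 + 0.0579·62 + 0.0878·76 + 0.0849·91 + 0.0482·25 + 0.1325·94 = 116.7356
  x_3 = 0.0399·6 + 0.0577·73 + 0.1032·69 + 1.0281·62 + 0.0776·76 + 0.0417·91 + 0.0853·25 + 0.0400·94 = 90.9048
  x_4 = 0.1212·6 + 0.0549·73 + 0.0554·69 + 0.0817·62 + 1.1486·76 + 0.0519·91 + 0.1448·25 + 0.1225·94 = 120.7662
  x_5 = 0.0784·6 + 0.1458·73 + 0.0647·69 + 0.1211·62 + 0.1183·76 + 1.1079·91 + 0.1529·25 + 0.0525·94 = 141.6572
  x_6 = 0.0342·6 + 0.0762·73 + 0.1084·69 + 0.0565·62 + 0.0746·76 + 0.0816·91 + 1.0719·25 + 0.1228·94 = 68.1876
  x_7 = 0.0297·6 + 0.0556·73 + 0.0410·69 + 0.0794·62 + 0.0670·76 + 0.0910·91 + 0.0390·25 + 1.0496·94 = 124.9948
Δx_6 = L[6,7] · Δd_7 = 0.1228 · 17 = 2.0869

2.0869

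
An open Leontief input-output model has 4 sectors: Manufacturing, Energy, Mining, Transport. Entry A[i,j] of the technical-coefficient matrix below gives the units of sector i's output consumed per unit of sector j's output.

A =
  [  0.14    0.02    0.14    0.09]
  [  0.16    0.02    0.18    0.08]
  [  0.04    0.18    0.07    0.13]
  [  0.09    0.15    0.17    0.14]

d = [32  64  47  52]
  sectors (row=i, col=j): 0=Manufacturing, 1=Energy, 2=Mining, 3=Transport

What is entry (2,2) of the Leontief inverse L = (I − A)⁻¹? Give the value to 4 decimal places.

Form M = I − A:
  [  0.86   -0.02   -0.14   -0.09]
  [ -0.16    0.98   -0.18   -0.08]
  [ -0.04   -0.18    0.93   -0.13]
  [ -0.09   -0.15   -0.17    0.86]
Leontief inverse L = M⁻¹:
  [  1.2087    0.0931    0.2311    0.1701]
  [  0.2359    1.1026    0.2799    0.1696]
  [  0.1245    0.2526    1.1823    0.2152]
  [  0.1922    0.2520    0.3067    1.2527]
Total output x = L · d:
  x_0 = 1.2087·32 + 0.0931·64 + 0.2311·47 + 0.1701·52 = 64.3427
  x_1 = 0.2359·32 + 1.1026·64 + 0.2799·47 + 0.1696·52 = 100.0876
  x_2 = 0.1245·32 + 0.2526·64 + 1.1823·47 + 0.2152·52 = 86.9120
  x_3 = 0.1922·32 + 0.2520·64 + 0.3067·47 + 1.2527·52 = 101.8361

L[2,2] = 1.1823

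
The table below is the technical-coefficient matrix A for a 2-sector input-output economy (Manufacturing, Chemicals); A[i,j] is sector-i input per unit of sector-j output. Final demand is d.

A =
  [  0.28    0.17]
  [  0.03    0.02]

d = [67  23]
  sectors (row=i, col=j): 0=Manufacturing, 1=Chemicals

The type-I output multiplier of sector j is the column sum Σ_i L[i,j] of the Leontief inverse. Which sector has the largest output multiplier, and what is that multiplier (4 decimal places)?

Manufacturing (1.4418)

Form M = I − A:
  [  0.72   -0.17]
  [ -0.03    0.98]
Leontief inverse L = M⁻¹:
  [  1.3990    0.2427]
  [  0.0428    1.0278]
Total output x = L · d:
  x_0 = 1.3990·67 + 0.2427·23 = 99.3148
  x_1 = 0.0428·67 + 1.0278·23 = 26.5096
Output multipliers (column sums of L):
  Manufacturing: 1.4418
  Chemicals: 1.2705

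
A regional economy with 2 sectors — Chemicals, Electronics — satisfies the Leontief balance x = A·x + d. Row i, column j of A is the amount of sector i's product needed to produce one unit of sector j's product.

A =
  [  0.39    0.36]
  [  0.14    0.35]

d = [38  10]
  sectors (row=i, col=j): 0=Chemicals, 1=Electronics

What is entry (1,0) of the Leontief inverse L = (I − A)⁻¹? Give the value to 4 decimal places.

L[1,0] = 0.4045

Form M = I − A:
  [  0.61   -0.36]
  [ -0.14    0.65]
Leontief inverse L = M⁻¹:
  [  1.8781    1.0402]
  [  0.4045    1.7625]
Total output x = L · d:
  x_0 = 1.8781·38 + 1.0402·10 = 81.7683
  x_1 = 0.4045·38 + 1.7625·10 = 32.9962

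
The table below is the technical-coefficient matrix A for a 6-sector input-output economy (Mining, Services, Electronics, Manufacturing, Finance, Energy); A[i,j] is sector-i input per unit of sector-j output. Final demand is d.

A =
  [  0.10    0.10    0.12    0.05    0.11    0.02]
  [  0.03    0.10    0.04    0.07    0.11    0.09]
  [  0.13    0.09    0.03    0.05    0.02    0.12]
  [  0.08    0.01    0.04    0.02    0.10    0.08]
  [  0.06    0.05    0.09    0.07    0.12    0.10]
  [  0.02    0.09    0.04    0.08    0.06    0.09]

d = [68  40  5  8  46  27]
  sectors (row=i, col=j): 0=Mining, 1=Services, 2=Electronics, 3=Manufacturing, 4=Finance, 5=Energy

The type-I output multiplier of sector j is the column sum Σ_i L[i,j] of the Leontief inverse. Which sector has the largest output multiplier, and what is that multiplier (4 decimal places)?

Form M = I − A:
  [  0.90   -0.10   -0.12   -0.05   -0.11   -0.02]
  [ -0.03    0.90   -0.04   -0.07   -0.11   -0.09]
  [ -0.13   -0.09    0.97   -0.05   -0.02   -0.12]
  [ -0.08   -0.01   -0.04    0.98   -0.10   -0.08]
  [ -0.06   -0.05   -0.09   -0.07    0.88   -0.10]
  [ -0.02   -0.09   -0.04   -0.08   -0.06    0.91]
Leontief inverse L = M⁻¹:
  [  1.1660    0.1684    0.1769    0.1018    0.1889    0.0953]
  [  0.0766    1.1551    0.0851    0.1164    0.1798    0.1571]
  [  0.1794    0.1518    1.0790    0.0961    0.0891    0.1795]
  [  0.1202    0.0544    0.0801    1.0559    0.1524    0.1281]
  [  0.1185    0.1125    0.1423    0.1209    1.1941    0.1743]
  [  0.0595    0.1368    0.0762    0.1188    0.1180    1.1472]
Total output x = L · d:
  x_0 = 1.1660·68 + 0.1684·40 + 0.1769·5 + 0.1018·8 + 0.1889·46 + 0.0953·27 = 98.9873
  x_1 = 0.0766·68 + 1.1551·40 + 0.0851·5 + 0.1164·8 + 0.1798·46 + 0.1571·27 = 65.2889
  x_2 = 0.1794·68 + 0.1518·40 + 1.0790·5 + 0.0961·8 + 0.0891·46 + 0.1795·27 = 33.3764
  x_3 = 0.1202·68 + 0.0544·40 + 0.0801·5 + 1.0559·8 + 0.1524·46 + 0.1281·27 = 29.6676
  x_4 = 0.1185·68 + 0.1125·40 + 0.1423·5 + 0.1209·8 + 1.1941·46 + 0.1743·27 = 73.8741
  x_5 = 0.0595·68 + 0.1368·40 + 0.0762·5 + 0.1188·8 + 0.1180·46 + 1.1472·27 = 47.2491
Output multipliers (column sums of L):
  Mining: 1.7203
  Services: 1.7790
  Electronics: 1.6394
  Manufacturing: 1.6098
  Finance: 1.9223
  Energy: 1.8816

Finance (1.9223)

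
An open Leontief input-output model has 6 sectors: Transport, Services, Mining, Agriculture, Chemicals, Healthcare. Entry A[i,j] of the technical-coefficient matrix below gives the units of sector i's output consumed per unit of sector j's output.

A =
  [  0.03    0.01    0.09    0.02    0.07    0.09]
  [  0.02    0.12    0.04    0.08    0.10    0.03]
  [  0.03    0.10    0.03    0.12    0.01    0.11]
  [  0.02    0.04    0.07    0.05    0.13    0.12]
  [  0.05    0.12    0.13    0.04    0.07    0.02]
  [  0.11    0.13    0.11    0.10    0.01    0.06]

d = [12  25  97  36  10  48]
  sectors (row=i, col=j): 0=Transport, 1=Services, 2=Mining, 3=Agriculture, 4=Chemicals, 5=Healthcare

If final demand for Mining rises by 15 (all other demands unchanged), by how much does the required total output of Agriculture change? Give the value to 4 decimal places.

Form M = I − A:
  [  0.97   -0.01   -0.09   -0.02   -0.07   -0.09]
  [ -0.02    0.88   -0.04   -0.08   -0.10   -0.03]
  [ -0.03   -0.10    0.97   -0.12   -0.01   -0.11]
  [ -0.02   -0.04   -0.07    0.95   -0.13   -0.12]
  [ -0.05   -0.12   -0.13   -0.04    0.93   -0.02]
  [ -0.11   -0.13   -0.11   -0.10   -0.01    0.94]
Leontief inverse L = M⁻¹:
  [  1.0572    0.0623    0.1328    0.0619    0.0977    0.1287]
  [  0.0457    1.1840    0.0904    0.1260    0.1501    0.0720]
  [  0.0617    0.1633    1.0819    0.1712    0.0595    0.1608]
  [  0.0575    0.1148    0.1324    1.1054    0.1744    0.1695]
  [  0.0769    0.1883    0.1794    0.0946    1.1172    0.0702]
  [  0.1442    0.2044    0.1707    0.1633    0.0696    1.1265]
Total output x = L · d:
  x_0 = 1.0572·12 + 0.0623·25 + 0.1328·97 + 0.0619·36 + 0.0977·10 + 0.1287·48 = 36.5156
  x_1 = 0.0457·12 + 1.1840·25 + 0.0904·97 + 0.1260·36 + 0.1501·10 + 0.0720·48 = 48.4158
  x_2 = 0.0617·12 + 0.1633·25 + 1.0819·97 + 0.1712·36 + 0.0595·10 + 0.1608·48 = 124.2481
  x_3 = 0.0575·12 + 0.1148·25 + 0.1324·97 + 1.1054·36 + 0.1744·10 + 0.1695·48 = 66.0804
  x_4 = 0.0769·12 + 0.1883·25 + 0.1794·97 + 0.0946·36 + 1.1172·10 + 0.0702·48 = 40.9806
  x_5 = 0.1442·12 + 0.2044·25 + 0.1707·97 + 0.1633·36 + 0.0696·10 + 1.1265·48 = 84.0382
Δx_3 = L[3,2] · Δd_2 = 0.1324 · 15 = 1.9865

1.9865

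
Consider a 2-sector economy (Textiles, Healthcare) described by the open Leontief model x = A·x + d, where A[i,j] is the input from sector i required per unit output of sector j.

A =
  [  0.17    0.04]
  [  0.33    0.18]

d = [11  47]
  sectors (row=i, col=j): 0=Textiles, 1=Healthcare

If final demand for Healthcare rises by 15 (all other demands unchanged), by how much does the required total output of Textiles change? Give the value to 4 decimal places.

Form M = I − A:
  [  0.83   -0.04]
  [ -0.33    0.82]
Leontief inverse L = M⁻¹:
  [  1.2286    0.0599]
  [  0.4945    1.2436]
Total output x = L · d:
  x_0 = 1.2286·11 + 0.0599·47 = 16.3320
  x_1 = 0.4945·11 + 1.2436·47 = 63.8897
Δx_0 = L[0,1] · Δd_1 = 0.0599 · 15 = 0.8990

0.8990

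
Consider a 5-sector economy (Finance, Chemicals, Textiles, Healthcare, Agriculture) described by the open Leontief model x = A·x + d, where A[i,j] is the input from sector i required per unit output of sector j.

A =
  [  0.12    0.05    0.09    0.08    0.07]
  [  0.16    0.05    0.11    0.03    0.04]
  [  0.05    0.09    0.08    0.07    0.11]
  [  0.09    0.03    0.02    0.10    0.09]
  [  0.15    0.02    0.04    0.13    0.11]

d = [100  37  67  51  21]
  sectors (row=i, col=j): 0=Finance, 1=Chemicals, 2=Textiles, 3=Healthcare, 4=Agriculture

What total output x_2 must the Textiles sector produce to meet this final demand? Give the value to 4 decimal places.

Form M = I − A:
  [  0.88   -0.05   -0.09   -0.08   -0.07]
  [ -0.16    0.95   -0.11   -0.03   -0.04]
  [ -0.05   -0.09    0.92   -0.07   -0.11]
  [ -0.09   -0.03   -0.02    0.90   -0.09]
  [ -0.15   -0.02   -0.04   -0.13    0.89]
Leontief inverse L = M⁻¹:
  [  1.1951    0.0828    0.1354    0.1381    0.1284]
  [  0.2308    1.0844    0.1581    0.0826    0.0948]
  [  0.1273    0.1207    1.1239    0.1269    0.1672]
  [  0.1535    0.0522    0.0522    1.1504    0.1372]
  [  0.2348    0.0514    0.0845    0.1989    1.1749]
Total output x = L · d:
  x_0 = 1.1951·100 + 0.0828·37 + 0.1354·67 + 0.1381·51 + 0.1284·21 = 141.3854
  x_1 = 0.2308·100 + 1.0844·37 + 0.1581·67 + 0.0826·51 + 0.0948·21 = 79.9979
  x_2 = 0.1273·100 + 0.1207·37 + 1.1239·67 + 0.1269·51 + 0.1672·21 = 102.4744
  x_3 = 0.1535·100 + 0.0522·37 + 0.0522·67 + 1.1504·51 + 0.1372·21 = 82.3344
  x_4 = 0.2348·100 + 0.0514·37 + 0.0845·67 + 0.1989·51 + 1.1749·21 = 65.8542

102.4744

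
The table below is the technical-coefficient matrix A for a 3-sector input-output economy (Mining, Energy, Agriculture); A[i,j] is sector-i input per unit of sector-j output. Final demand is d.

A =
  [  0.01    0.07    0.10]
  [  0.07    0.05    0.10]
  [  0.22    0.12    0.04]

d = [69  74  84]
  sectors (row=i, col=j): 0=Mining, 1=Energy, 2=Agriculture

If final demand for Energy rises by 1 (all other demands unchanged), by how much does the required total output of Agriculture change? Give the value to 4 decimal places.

0.1555

Form M = I − A:
  [  0.99   -0.07   -0.10]
  [ -0.07    0.95   -0.10]
  [ -0.22   -0.12    0.96]
Leontief inverse L = M⁻¹:
  [  1.0429    0.0918    0.1182]
  [  0.1034    1.0758    0.1228]
  [  0.2519    0.1555    1.0841]
Total output x = L · d:
  x_0 = 1.0429·69 + 0.0918·74 + 0.1182·84 = 88.6760
  x_1 = 0.1034·69 + 1.0758·74 + 0.1228·84 = 97.0554
  x_2 = 0.2519·69 + 0.1555·74 + 1.0841·84 = 119.9535
Δx_2 = L[2,1] · Δd_1 = 0.1555 · 1 = 0.1555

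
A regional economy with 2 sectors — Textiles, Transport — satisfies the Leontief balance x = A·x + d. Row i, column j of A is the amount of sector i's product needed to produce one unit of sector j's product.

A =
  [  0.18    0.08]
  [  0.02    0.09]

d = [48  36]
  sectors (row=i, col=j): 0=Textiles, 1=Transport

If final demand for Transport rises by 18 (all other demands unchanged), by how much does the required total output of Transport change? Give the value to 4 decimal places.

Form M = I − A:
  [  0.82   -0.08]
  [ -0.02    0.91]
Leontief inverse L = M⁻¹:
  [  1.2221    0.1074]
  [  0.0269    1.1013]
Total output x = L · d:
  x_0 = 1.2221·48 + 0.1074·36 = 62.5302
  x_1 = 0.0269·48 + 1.1013·36 = 40.9347
Δx_1 = L[1,1] · Δd_1 = 1.1013 · 18 = 19.8227

19.8227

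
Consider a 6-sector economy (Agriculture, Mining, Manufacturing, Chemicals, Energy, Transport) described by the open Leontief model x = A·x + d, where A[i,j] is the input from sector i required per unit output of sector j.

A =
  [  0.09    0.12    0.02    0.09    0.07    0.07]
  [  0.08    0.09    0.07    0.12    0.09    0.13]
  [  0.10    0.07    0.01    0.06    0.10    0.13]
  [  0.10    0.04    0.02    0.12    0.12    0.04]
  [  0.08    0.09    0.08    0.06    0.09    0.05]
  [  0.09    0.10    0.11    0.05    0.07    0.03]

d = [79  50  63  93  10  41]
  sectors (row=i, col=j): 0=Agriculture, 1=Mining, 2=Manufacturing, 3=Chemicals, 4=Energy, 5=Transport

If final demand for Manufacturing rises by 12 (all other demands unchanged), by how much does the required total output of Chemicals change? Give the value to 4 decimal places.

0.7403

Form M = I − A:
  [  0.91   -0.12   -0.02   -0.09   -0.07   -0.07]
  [ -0.08    0.91   -0.07   -0.12   -0.09   -0.13]
  [ -0.10   -0.07    0.99   -0.06   -0.10   -0.13]
  [ -0.10   -0.04   -0.02    0.88   -0.12   -0.04]
  [ -0.08   -0.09   -0.08   -0.06    0.91   -0.05]
  [ -0.09   -0.10   -0.11   -0.05   -0.07    0.97]
Leontief inverse L = M⁻¹:
  [  1.1686    0.1963    0.0679    0.1687    0.1494    0.1344]
  [  0.1789    1.1834    0.1299    0.2132    0.1891    0.2075]
  [  0.1791    0.1497    1.0625    0.1341    0.1776    0.1901]
  [  0.1740    0.1098    0.0617    1.1921    0.1955    0.0948]
  [  0.1568    0.1643    0.1247    0.1331    1.1674    0.1157]
  [  0.1675    0.1747    0.1524    0.1239    0.1478    1.0996]
Total output x = L · d:
  x_0 = 1.1686·79 + 0.1963·50 + 0.0679·63 + 0.1687·93 + 0.1494·10 + 0.1344·41 = 129.1043
  x_1 = 0.1789·79 + 1.1834·50 + 0.1299·63 + 0.2132·93 + 0.1891·10 + 0.2075·41 = 111.7108
  x_2 = 0.1791·79 + 0.1497·50 + 1.0625·63 + 0.1341·93 + 0.1776·10 + 0.1901·41 = 110.6053
  x_3 = 0.1740·79 + 0.1098·50 + 0.0617·63 + 1.1921·93 + 0.1955·10 + 0.0948·41 = 139.8267
  x_4 = 0.1568·79 + 0.1643·50 + 0.1247·63 + 0.1331·93 + 1.1674·10 + 0.1157·41 = 57.2556
  x_5 = 0.1675·79 + 0.1747·50 + 0.1524·63 + 0.1239·93 + 0.1478·10 + 1.0996·41 = 89.6457
Δx_3 = L[3,2] · Δd_2 = 0.0617 · 12 = 0.7403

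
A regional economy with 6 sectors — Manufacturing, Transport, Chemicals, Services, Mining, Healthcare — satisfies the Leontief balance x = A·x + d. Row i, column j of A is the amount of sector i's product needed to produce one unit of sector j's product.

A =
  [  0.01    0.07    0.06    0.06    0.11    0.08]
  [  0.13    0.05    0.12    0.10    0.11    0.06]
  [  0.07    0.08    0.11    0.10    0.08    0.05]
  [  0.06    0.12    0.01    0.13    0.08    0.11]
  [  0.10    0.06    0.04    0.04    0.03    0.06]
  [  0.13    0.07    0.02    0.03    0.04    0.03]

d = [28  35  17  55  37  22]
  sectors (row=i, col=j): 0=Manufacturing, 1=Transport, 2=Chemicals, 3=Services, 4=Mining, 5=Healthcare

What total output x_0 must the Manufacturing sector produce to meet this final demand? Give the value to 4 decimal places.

Form M = I − A:
  [  0.99   -0.07   -0.06   -0.06   -0.11   -0.08]
  [ -0.13    0.95   -0.12   -0.10   -0.11   -0.06]
  [ -0.07   -0.08    0.89   -0.10   -0.08   -0.05]
  [ -0.06   -0.12   -0.01    0.87   -0.08   -0.11]
  [ -0.10   -0.06   -0.04   -0.04    0.97   -0.06]
  [ -0.13   -0.07   -0.02   -0.03   -0.04    0.97]
Leontief inverse L = M⁻¹:
  [  1.0718    0.1204    0.0996    0.1107    0.1576    0.1233]
  [  0.2068    1.1265    0.1790    0.1773    0.1858    0.1276]
  [  0.1413    0.1474    1.1640    0.1710    0.1473    0.1093]
  [  0.1392    0.1888    0.0588    1.2002    0.1481    0.1715]
  [  0.1455    0.1028    0.0752    0.0834    1.0762    0.0983]
  [  0.1718    0.1105    0.0552    0.0717    0.0865    1.0683]
Total output x = L · d:
  x_0 = 1.0718·28 + 0.1204·35 + 0.0996·17 + 0.1107·55 + 0.1576·37 + 0.1233·22 = 50.5478
  x_1 = 0.2068·28 + 1.1265·35 + 0.1790·17 + 0.1773·55 + 0.1858·37 + 0.1276·22 = 67.6949
  x_2 = 0.1413·28 + 0.1474·35 + 1.1640·17 + 0.1710·55 + 0.1473·37 + 0.1093·22 = 46.1631
  x_3 = 0.1392·28 + 0.1888·35 + 0.0588·17 + 1.2002·55 + 0.1481·37 + 0.1715·22 = 86.7681
  x_4 = 0.1455·28 + 0.1028·35 + 0.0752·17 + 0.0834·55 + 1.0762·37 + 0.0983·22 = 55.5151
  x_5 = 0.1718·28 + 0.1105·35 + 0.0552·17 + 0.0717·55 + 0.0865·37 + 1.0683·22 = 40.2647

50.5478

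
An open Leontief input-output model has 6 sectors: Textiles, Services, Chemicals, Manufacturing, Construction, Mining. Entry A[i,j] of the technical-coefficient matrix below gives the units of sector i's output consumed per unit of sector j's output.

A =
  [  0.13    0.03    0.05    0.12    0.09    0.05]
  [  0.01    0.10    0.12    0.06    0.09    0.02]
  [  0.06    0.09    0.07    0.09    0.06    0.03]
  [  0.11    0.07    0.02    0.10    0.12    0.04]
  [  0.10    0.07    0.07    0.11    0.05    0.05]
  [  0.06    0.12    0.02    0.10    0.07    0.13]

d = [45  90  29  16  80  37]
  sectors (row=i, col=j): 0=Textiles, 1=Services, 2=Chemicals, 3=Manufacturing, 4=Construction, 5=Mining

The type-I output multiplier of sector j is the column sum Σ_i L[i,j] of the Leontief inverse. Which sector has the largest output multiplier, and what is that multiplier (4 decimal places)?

Manufacturing (2.0497)

Form M = I − A:
  [  0.87   -0.03   -0.05   -0.12   -0.09   -0.05]
  [ -0.01    0.90   -0.12   -0.06   -0.09   -0.02]
  [ -0.06   -0.09    0.93   -0.09   -0.06   -0.03]
  [ -0.11   -0.07   -0.02    0.90   -0.12   -0.04]
  [ -0.10   -0.07   -0.07   -0.11    0.95   -0.05]
  [ -0.06   -0.12   -0.02   -0.10   -0.07    0.87]
Leontief inverse L = M⁻¹:
  [  1.2083    0.0910    0.0954    0.2069    0.1622    0.0937]
  [  0.0609    1.1576    0.1674    0.1254    0.1455    0.0500]
  [  0.1166    0.1453    1.1140    0.1582    0.1198    0.0626]
  [  0.1832    0.1305    0.0681    1.1832    0.1895    0.0812]
  [  0.1683    0.1309    0.1162    0.1895    1.1189    0.0897]
  [  0.1290    0.1948    0.0725    0.1865    0.1458    1.1808]
Total output x = L · d:
  x_0 = 1.2083·45 + 0.0910·90 + 0.0954·29 + 0.2069·16 + 0.1622·80 + 0.0937·37 = 85.0799
  x_1 = 0.0609·45 + 1.1576·90 + 0.1674·29 + 0.1254·16 + 0.1455·80 + 0.0500·37 = 127.2770
  x_2 = 0.1166·45 + 0.1453·90 + 1.1140·29 + 0.1582·16 + 0.1198·80 + 0.0626·37 = 65.0572
  x_3 = 0.1832·45 + 0.1305·90 + 0.0681·29 + 1.1832·16 + 0.1895·80 + 0.0812·37 = 59.0563
  x_4 = 0.1683·45 + 0.1309·90 + 0.1162·29 + 0.1895·16 + 1.1189·80 + 0.0897·37 = 118.5857
  x_5 = 0.1290·45 + 0.1948·90 + 0.0725·29 + 0.1865·16 + 0.1458·80 + 1.1808·37 = 83.7768
Output multipliers (column sums of L):
  Textiles: 1.8662
  Services: 1.8502
  Chemicals: 1.6335
  Manufacturing: 2.0497
  Construction: 1.8816
  Mining: 1.5579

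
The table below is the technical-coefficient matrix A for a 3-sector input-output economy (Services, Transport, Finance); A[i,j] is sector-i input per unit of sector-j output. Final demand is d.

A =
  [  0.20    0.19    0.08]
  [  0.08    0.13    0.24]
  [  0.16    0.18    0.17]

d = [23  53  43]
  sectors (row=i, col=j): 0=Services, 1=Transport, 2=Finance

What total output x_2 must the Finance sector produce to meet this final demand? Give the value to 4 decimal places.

Form M = I − A:
  [  0.80   -0.19   -0.08]
  [ -0.08    0.87   -0.24]
  [ -0.16   -0.18    0.83]
Leontief inverse L = M⁻¹:
  [  1.3288    0.3368    0.2255]
  [  0.2051    1.2746    0.3883]
  [  0.3006    0.3413    1.3325]
Total output x = L · d:
  x_0 = 1.3288·23 + 0.3368·53 + 0.2255·43 = 58.1101
  x_1 = 0.2051·23 + 1.2746·53 + 0.3883·43 = 88.9674
  x_2 = 0.3006·23 + 0.3413·53 + 1.3325·43 = 82.3033

82.3033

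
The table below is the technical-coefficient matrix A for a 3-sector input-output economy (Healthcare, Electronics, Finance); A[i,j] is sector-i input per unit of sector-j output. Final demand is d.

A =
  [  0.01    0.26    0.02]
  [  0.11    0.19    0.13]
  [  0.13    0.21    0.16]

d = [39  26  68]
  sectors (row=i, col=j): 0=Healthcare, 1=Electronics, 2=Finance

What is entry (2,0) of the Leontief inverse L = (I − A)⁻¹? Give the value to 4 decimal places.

Form M = I − A:
  [  0.99   -0.26   -0.02]
  [ -0.11    0.81   -0.13]
  [ -0.13   -0.21    0.84]
Leontief inverse L = M⁻¹:
  [  1.0609    0.3616    0.0812]
  [  0.1776    1.3467    0.2126]
  [  0.2086    0.3926    1.2562]
Total output x = L · d:
  x_0 = 1.0609·39 + 0.3616·26 + 0.0812·68 = 56.3019
  x_1 = 0.1776·39 + 1.3467·26 + 0.2126·68 = 56.3984
  x_2 = 0.2086·39 + 0.3926·26 + 1.2562·68 = 103.7654

L[2,0] = 0.2086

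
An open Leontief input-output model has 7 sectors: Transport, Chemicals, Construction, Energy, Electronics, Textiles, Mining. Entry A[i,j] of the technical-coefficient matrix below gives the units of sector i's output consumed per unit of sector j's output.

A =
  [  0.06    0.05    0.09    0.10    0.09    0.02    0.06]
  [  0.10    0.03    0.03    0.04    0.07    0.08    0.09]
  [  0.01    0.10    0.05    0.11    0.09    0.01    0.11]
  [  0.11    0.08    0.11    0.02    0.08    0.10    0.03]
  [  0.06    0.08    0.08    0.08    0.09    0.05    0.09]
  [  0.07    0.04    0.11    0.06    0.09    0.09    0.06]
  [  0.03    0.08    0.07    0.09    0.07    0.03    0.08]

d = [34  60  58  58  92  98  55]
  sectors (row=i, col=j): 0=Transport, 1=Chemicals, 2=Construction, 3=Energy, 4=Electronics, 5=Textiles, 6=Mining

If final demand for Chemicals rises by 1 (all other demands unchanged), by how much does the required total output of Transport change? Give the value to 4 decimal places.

Form M = I − A:
  [  0.94   -0.05   -0.09   -0.10   -0.09   -0.02   -0.06]
  [ -0.10    0.97   -0.03   -0.04   -0.07   -0.08   -0.09]
  [ -0.01   -0.10    0.95   -0.11   -0.09   -0.01   -0.11]
  [ -0.11   -0.08   -0.11    0.98   -0.08   -0.10   -0.03]
  [ -0.06   -0.08   -0.08   -0.08    0.91   -0.05   -0.09]
  [ -0.07   -0.04   -0.11   -0.06   -0.09    0.91   -0.06]
  [ -0.03   -0.08   -0.07   -0.09   -0.07   -0.03    0.92]
Leontief inverse L = M⁻¹:
  [  1.1171    0.1150    0.1602    0.1663    0.1665    0.0681    0.1294]
  [  0.1521    1.0870    0.0984    0.1042    0.1416    0.1243    0.1534]
  [  0.0707    0.1644    1.1191    0.1734    0.1656    0.0624    0.1804]
  [  0.1718    0.1479    0.1879    1.0982    0.1670    0.1523    0.1102]
  [  0.1240    0.1505    0.1579    0.1543    1.1753    0.1048    0.1685]
  [  0.1304    0.1104    0.1889    0.1360    0.1756    1.1427    0.1380]
  [  0.0855    0.1403    0.1355    0.1513    0.1418    0.0779    1.1463]
Total output x = L · d:
  x_0 = 1.1171·34 + 0.1150·60 + 0.1602·58 + 0.1663·58 + 0.1665·92 + 0.0681·98 + 0.1294·55 = 92.9231
  x_1 = 0.1521·34 + 1.0870·60 + 0.0984·58 + 0.1042·58 + 0.1416·92 + 0.1243·98 + 0.1534·55 = 115.7819
  x_2 = 0.0707·34 + 0.1644·60 + 1.1191·58 + 0.1734·58 + 0.1656·92 + 0.0624·98 + 0.1804·55 = 118.5106
  x_3 = 0.1718·34 + 0.1479·60 + 0.1879·58 + 1.0982·58 + 0.1670·92 + 0.1523·98 + 0.1102·55 = 125.6690
  x_4 = 0.1240·34 + 0.1505·60 + 0.1579·58 + 0.1543·58 + 1.1753·92 + 0.1048·98 + 0.1685·55 = 159.0178
  x_5 = 0.1304·34 + 0.1104·60 + 0.1889·58 + 0.1360·58 + 0.1756·92 + 1.1427·98 + 0.1380·55 = 165.6322
  x_6 = 0.0855·34 + 0.1403·60 + 0.1355·58 + 0.1513·58 + 0.1418·92 + 0.0779·98 + 1.1463·55 = 111.6917
Δx_0 = L[0,1] · Δd_1 = 0.1150 · 1 = 0.1150

0.1150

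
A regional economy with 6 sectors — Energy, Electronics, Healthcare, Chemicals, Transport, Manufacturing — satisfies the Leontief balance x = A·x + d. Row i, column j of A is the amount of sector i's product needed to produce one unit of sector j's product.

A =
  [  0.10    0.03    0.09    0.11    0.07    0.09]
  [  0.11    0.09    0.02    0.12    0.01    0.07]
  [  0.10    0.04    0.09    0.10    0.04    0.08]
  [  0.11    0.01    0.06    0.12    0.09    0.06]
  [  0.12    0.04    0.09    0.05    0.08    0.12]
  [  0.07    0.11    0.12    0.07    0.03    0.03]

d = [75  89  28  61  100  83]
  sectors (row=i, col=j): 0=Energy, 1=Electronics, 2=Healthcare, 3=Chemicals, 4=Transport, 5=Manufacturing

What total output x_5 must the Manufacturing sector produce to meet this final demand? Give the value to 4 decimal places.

Form M = I − A:
  [  0.90   -0.03   -0.09   -0.11   -0.07   -0.09]
  [ -0.11    0.91   -0.02   -0.12   -0.01   -0.07]
  [ -0.10   -0.04    0.91   -0.10   -0.04   -0.08]
  [ -0.11   -0.01   -0.06    0.88   -0.09   -0.06]
  [ -0.12   -0.04   -0.09   -0.05    0.92   -0.12]
  [ -0.07   -0.11   -0.12   -0.07   -0.03    0.97]
Leontief inverse L = M⁻¹:
  [  1.1911    0.0731    0.1652    0.1971    0.1230    0.1568]
  [  0.1877    1.1281    0.0781    0.1991    0.0535    0.1242]
  [  0.1832    0.0797    1.1579    0.1815    0.0875    0.1403]
  [  0.1954    0.0466    0.1299    1.1999    0.1424    0.1240]
  [  0.2117    0.0884    0.1686    0.1369    1.1309    0.1883]
  [  0.1505    0.1492    0.1786    0.1501    0.0710    1.0885]
Total output x = L · d:
  x_0 = 1.1911·75 + 0.0731·89 + 0.1652·28 + 0.1971·61 + 0.1230·100 + 0.1568·83 = 137.7991
  x_1 = 0.1877·75 + 1.1281·89 + 0.0781·28 + 0.1991·61 + 0.0535·100 + 0.1242·83 = 144.4615
  x_2 = 0.1832·75 + 0.0797·89 + 1.1579·28 + 0.1815·61 + 0.0875·100 + 0.1403·83 = 84.7145
  x_3 = 0.1954·75 + 0.0466·89 + 0.1299·28 + 1.1999·61 + 0.1424·100 + 0.1240·83 = 120.1738
  x_4 = 0.2117·75 + 0.0884·89 + 0.1686·28 + 0.1369·61 + 1.1309·100 + 0.1883·83 = 165.5296
  x_5 = 0.1505·75 + 0.1492·89 + 0.1786·28 + 0.1501·61 + 0.0710·100 + 1.0885·83 = 136.1655

136.1655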